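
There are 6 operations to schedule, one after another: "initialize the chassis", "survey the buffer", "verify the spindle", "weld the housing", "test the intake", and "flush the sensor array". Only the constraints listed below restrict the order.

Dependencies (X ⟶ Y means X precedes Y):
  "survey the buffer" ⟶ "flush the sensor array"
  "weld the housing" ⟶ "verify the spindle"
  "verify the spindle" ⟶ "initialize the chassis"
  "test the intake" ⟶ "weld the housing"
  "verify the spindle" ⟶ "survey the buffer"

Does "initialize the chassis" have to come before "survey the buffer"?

Nothing in the constraints links "initialize the chassis" and "survey the buffer"; they are unordered relative to each other.
A valid ordering placing "survey the buffer" before "initialize the chassis" exists, so the answer is no.

No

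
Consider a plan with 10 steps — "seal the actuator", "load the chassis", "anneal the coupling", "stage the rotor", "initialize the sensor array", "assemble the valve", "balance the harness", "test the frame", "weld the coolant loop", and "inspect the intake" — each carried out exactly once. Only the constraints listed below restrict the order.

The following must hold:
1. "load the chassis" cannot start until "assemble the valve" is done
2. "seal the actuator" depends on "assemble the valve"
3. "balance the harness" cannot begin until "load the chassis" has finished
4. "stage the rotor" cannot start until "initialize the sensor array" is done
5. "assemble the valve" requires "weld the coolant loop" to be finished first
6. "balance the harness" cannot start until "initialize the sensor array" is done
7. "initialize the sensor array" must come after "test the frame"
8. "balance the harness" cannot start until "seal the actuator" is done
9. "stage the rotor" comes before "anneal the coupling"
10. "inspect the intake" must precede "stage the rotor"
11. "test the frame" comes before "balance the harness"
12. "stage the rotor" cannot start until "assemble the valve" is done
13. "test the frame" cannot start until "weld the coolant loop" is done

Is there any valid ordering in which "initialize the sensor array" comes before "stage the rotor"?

"initialize the sensor array" is actually forced before "stage the rotor" by the constraints, so certainly some valid ordering has "initialize the sensor array" first.

Yes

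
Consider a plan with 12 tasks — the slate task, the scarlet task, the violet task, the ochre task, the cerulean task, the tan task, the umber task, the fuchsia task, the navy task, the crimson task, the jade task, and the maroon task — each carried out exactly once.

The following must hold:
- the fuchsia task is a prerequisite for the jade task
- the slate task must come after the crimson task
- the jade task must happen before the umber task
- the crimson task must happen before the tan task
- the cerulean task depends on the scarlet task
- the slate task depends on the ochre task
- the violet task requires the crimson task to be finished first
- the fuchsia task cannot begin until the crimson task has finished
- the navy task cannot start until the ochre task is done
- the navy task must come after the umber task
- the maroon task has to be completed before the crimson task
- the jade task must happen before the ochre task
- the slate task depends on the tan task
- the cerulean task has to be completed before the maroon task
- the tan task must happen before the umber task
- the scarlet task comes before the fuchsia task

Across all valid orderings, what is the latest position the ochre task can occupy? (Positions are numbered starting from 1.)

Following every chain forward from the ochre task, the tasks that must come later are the slate task, the navy task — 2 of them.
So at least 2 tasks follow the ochre task, putting the ochre task no later than position 10. That position is achievable by scheduling everything else first.

10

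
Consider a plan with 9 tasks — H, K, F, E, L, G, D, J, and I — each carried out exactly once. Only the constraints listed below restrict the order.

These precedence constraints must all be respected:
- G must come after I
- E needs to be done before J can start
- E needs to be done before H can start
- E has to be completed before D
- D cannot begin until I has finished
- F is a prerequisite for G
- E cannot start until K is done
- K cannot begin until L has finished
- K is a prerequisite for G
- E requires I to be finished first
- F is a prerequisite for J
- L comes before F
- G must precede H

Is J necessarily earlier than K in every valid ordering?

In fact the dependencies run the other way: K → E → J.
So J does not have to come before K — it cannot.

No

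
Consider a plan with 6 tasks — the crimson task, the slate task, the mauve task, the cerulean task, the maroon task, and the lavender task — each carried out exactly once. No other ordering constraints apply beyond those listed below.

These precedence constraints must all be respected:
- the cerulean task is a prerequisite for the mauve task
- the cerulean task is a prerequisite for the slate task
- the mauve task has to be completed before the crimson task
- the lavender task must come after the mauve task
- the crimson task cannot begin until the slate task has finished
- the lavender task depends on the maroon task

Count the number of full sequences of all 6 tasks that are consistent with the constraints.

The tasks with no prerequisites are the cerulean task, the maroon task; any of them can be placed first.
Counting all ways to extend the partial order to a total order gives 21.

21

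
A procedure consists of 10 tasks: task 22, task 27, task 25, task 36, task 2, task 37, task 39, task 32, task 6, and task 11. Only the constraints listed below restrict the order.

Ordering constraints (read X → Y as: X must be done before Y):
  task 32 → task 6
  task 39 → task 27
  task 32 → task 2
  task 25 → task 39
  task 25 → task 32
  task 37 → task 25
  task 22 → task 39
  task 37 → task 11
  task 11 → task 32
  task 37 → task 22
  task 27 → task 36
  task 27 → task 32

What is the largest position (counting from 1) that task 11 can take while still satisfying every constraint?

Every task that must follow task 11 has to come after it. Tracing all chains starting from task 11, those tasks are: task 2, task 32, task 6 — 3 in total.
With 3 mandatory successors out of 10 tasks total, the latest slot for task 11 is 10−3 = 7, and it's reachable by doing all non-successors before task 11.

7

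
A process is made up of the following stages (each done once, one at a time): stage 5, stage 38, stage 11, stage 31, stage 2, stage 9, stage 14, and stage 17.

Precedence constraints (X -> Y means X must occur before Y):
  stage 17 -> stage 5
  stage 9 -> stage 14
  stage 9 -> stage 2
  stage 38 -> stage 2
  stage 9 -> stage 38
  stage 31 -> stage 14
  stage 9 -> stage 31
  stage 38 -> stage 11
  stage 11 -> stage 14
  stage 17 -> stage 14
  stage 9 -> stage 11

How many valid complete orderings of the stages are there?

291

2 stages have no prerequisites (stage 9, stage 17), so any of them could come first.
Systematically extending each partial ordering one stage at a time and counting, there are 291 complete orderings.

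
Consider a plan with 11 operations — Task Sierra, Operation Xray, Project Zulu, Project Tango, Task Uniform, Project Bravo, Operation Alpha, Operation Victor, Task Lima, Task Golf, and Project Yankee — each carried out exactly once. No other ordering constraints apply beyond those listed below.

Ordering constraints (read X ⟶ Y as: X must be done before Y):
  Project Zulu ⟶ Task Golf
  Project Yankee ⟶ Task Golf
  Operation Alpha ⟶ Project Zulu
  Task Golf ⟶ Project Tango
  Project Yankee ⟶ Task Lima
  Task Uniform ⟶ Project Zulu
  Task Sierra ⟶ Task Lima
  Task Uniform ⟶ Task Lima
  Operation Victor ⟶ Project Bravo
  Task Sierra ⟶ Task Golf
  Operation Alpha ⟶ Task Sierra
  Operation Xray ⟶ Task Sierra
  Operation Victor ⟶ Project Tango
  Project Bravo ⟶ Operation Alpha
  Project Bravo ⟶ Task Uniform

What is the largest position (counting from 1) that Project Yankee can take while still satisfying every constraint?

8

Following every chain forward from Project Yankee, the operations that must come later are Project Tango, Task Lima, Task Golf — 3 of them.
So at least 3 operations follow Project Yankee, putting Project Yankee no later than position 8. That position is achievable by scheduling everything else first.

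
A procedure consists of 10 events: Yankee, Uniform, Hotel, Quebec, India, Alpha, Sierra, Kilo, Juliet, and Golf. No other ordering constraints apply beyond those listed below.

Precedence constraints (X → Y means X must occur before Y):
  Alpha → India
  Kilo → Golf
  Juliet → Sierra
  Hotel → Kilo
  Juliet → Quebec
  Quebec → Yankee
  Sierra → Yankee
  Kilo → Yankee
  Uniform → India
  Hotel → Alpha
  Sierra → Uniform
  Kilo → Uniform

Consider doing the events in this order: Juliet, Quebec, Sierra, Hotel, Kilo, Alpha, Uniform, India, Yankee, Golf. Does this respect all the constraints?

Going through the constraints one by one, each required predecessor appears earlier in the sequence than its dependent — e.g. Quebec (position 2) is before Yankee (position 9), as required.

Yes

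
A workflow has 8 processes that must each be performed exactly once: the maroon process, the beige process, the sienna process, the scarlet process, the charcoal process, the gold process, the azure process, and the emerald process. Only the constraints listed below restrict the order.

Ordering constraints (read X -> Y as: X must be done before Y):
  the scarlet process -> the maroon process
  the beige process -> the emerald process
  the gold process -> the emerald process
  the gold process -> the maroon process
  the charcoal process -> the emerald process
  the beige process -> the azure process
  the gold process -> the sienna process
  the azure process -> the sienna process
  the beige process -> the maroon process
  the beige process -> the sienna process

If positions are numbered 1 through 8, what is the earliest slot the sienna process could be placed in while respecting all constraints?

The processes that are forced before the sienna process, directly or transitively, are the beige process, the gold process, the azure process. That's 3 processes.
So at minimum 3 processes come before the sienna process, putting the sienna process no earlier than position 4. That position is achievable by scheduling exactly those predecessors first.

4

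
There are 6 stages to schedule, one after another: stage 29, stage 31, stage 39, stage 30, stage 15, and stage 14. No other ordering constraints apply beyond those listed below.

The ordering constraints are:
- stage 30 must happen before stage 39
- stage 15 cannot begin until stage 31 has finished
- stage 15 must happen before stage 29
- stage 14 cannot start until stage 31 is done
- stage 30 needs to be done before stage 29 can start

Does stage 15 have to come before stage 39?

No

Stage 15 and stage 39 are not related by any chain of constraints.
A valid ordering placing stage 39 before stage 15 exists, so the answer is no.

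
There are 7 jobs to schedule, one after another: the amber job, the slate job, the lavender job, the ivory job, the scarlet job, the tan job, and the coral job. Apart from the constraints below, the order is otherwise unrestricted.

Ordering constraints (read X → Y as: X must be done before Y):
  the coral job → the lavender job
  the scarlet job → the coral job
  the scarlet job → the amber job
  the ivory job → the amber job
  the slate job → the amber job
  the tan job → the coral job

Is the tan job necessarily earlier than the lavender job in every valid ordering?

Following the dependencies: the tan job → the coral job → the lavender job.
Hence the tan job necessarily comes before the lavender job.

Yes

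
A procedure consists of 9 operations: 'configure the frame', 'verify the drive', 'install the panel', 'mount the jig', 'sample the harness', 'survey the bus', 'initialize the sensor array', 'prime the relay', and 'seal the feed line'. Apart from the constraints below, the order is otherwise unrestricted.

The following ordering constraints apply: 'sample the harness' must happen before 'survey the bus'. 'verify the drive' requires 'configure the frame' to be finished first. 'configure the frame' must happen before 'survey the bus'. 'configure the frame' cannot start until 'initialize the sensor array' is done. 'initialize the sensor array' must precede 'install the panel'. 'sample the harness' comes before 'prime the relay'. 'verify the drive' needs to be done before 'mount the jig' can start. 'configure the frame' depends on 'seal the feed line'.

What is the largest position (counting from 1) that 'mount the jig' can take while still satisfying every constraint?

'mount the jig' has no required successors, so nothing stops it from going last (position 9).

9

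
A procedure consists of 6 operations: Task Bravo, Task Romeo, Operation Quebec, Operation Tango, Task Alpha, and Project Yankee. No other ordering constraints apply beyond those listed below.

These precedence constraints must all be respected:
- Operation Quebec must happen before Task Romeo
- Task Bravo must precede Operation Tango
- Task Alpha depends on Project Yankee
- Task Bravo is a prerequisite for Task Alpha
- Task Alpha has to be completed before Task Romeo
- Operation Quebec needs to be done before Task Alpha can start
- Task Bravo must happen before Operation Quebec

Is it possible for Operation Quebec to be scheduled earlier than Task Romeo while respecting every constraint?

Every valid ordering already has Operation Quebec before Task Romeo (the constraints require it), so in particular at least one does.

Yes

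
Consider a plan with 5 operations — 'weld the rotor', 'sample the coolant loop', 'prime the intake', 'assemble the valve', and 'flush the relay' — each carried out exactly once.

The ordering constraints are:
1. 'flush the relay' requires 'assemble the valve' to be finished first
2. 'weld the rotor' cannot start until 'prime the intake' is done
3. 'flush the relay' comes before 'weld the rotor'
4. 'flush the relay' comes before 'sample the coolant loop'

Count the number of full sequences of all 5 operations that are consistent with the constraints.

7

2 operations have no prerequisites ('prime the intake', 'assemble the valve'), so any of them could come first.
Enumerating by repeatedly choosing an available operation (one whose prerequisites are all placed) gives 7 distinct complete orderings.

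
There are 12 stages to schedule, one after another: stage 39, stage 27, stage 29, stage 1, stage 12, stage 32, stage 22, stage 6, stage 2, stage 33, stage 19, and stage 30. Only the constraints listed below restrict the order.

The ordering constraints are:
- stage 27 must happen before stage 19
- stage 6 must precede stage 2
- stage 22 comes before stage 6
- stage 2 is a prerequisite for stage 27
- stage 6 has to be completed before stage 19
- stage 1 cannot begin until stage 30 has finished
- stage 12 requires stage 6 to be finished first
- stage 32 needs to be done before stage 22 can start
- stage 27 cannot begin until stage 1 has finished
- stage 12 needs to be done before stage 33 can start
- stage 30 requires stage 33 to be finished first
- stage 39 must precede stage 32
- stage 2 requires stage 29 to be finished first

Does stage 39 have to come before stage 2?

Yes

Chaining the stated constraints: stage 39 → stage 32 → stage 22 → stage 6 → stage 2.
Hence stage 39 necessarily comes before stage 2.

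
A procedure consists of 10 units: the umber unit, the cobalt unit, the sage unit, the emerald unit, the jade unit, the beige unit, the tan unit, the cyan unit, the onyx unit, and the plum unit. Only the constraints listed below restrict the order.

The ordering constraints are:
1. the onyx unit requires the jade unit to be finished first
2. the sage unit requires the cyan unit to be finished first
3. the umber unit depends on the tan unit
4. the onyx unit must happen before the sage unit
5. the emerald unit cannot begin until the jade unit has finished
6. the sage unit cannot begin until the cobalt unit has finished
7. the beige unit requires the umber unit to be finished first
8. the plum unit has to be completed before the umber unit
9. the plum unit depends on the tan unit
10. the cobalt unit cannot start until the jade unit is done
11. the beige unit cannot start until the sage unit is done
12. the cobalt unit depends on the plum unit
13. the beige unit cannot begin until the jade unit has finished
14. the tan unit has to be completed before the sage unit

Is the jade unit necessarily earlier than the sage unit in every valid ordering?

Yes

There is a constraint chain the jade unit → the onyx unit → the sage unit.
So the jade unit must precede the sage unit in any valid ordering.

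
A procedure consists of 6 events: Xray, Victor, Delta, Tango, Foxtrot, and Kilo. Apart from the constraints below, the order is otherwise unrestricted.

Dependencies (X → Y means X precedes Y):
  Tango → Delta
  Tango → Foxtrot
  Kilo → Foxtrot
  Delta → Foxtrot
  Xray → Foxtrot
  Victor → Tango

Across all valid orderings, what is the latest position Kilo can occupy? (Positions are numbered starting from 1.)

5

Following the constraints forward from Kilo, its only required successor is Foxtrot.
With 1 mandatory successor out of 6 events total, the latest slot for Kilo is 6−1 = 5, and it's reachable by doing all non-successors before Kilo.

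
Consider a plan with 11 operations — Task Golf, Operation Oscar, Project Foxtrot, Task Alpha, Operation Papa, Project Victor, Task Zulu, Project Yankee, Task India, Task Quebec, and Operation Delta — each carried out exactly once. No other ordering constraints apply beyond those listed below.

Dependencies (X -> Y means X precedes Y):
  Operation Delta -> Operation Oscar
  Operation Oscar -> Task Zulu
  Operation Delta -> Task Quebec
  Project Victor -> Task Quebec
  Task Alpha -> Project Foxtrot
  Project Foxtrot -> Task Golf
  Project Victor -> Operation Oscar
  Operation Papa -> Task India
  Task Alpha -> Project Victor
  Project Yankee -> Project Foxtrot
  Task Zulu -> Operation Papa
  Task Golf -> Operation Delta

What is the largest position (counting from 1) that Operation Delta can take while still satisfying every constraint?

Every operation that must follow Operation Delta has to come after it. Tracing all chains starting from Operation Delta, those operations are: Operation Oscar, Operation Papa, Task Zulu, Task India, Task Quebec — 5 in total.
With 5 mandatory successors out of 11 operations total, the latest slot for Operation Delta is 11−5 = 6, and it's reachable by doing all non-successors before Operation Delta.

6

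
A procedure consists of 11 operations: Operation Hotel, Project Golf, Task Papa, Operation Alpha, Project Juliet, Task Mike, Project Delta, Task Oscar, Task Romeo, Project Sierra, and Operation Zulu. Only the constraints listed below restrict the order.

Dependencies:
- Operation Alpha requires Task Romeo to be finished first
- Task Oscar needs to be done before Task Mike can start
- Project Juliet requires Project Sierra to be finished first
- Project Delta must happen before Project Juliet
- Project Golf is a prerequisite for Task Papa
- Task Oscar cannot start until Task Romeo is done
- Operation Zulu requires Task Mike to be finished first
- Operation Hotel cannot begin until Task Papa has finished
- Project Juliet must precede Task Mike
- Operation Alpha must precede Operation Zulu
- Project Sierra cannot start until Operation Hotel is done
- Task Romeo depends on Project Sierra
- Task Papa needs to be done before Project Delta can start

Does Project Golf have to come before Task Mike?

Following the dependencies: Project Golf → Task Papa → Project Delta → Project Juliet → Task Mike.
Hence Project Golf necessarily comes before Task Mike.

Yes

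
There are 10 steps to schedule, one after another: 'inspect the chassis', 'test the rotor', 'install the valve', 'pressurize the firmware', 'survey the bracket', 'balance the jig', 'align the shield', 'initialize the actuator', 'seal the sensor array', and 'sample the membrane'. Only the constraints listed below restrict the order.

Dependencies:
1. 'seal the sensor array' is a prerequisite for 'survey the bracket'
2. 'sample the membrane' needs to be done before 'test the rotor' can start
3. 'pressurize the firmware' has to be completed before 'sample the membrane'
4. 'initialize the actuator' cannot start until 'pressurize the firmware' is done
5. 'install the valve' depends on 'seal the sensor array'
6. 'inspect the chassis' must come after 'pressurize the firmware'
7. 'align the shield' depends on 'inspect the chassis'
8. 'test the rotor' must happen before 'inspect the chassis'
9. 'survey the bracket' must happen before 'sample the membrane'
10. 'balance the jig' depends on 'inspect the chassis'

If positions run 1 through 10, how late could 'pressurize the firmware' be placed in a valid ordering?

4

The steps that are forced after 'pressurize the firmware', directly or by a chain of constraints, are 'inspect the chassis', 'test the rotor', 'balance the jig', 'align the shield', 'initialize the actuator', 'sample the membrane'. That's 6 steps.
With 6 mandatory successors out of 10 steps total, the latest slot for 'pressurize the firmware' is 10−6 = 4, and it's reachable by doing all non-successors before 'pressurize the firmware'.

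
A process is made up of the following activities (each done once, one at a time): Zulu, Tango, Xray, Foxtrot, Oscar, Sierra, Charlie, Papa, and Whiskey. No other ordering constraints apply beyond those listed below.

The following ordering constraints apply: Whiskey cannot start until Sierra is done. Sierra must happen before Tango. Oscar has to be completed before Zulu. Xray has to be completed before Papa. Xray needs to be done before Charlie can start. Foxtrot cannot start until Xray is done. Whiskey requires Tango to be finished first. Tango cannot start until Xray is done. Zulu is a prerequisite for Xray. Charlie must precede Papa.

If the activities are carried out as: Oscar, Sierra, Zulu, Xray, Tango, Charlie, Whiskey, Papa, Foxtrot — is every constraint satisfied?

Checking each listed constraint against this order: for instance, Sierra is in position 2 and Whiskey in position 7, so that constraint holds — and the remaining constraints check out the same way.

Yes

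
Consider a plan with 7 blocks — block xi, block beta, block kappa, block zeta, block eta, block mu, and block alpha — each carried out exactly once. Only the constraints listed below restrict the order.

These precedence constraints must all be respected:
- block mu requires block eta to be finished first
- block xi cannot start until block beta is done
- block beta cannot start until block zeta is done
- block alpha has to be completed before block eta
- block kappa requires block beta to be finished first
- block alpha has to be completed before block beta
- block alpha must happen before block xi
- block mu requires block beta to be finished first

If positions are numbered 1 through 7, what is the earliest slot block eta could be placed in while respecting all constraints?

2

The only block forced before block eta (directly or transitively) is block alpha.
So at minimum 1 block comes before block eta, putting block eta no earlier than position 2. That position is achievable by scheduling exactly that predecessor first.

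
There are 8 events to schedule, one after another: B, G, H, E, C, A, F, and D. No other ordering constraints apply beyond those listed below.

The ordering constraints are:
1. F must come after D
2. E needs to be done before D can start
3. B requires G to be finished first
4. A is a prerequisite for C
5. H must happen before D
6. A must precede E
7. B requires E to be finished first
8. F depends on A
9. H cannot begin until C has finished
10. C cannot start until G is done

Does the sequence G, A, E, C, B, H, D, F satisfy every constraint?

Yes

Going through the constraints one by one, each required predecessor appears earlier in the sequence than its dependent — e.g. A (position 2) is before F (position 8), as required.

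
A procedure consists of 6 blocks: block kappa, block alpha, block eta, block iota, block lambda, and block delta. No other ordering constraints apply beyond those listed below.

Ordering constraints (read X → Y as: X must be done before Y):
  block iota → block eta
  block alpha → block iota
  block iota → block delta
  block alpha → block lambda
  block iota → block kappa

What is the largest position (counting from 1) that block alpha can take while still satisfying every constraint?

Following every chain forward from block alpha, the blocks that must come later are block kappa, block eta, block iota, block lambda, block delta — 5 of them.
With 5 mandatory successors out of 6 blocks total, the latest slot for block alpha is 6−5 = 1, and it's reachable by doing all non-successors before block alpha.

1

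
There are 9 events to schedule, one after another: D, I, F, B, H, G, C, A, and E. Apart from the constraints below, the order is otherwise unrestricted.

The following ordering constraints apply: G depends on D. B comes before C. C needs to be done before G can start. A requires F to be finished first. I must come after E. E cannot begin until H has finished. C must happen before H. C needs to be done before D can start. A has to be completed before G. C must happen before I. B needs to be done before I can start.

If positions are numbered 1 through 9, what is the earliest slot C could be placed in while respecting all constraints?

2

The only event forced before C (directly or transitively) is B.
With 1 mandatory predecessor, the earliest C can sit is position 1+1 = 2, and placing just that one first achieves it.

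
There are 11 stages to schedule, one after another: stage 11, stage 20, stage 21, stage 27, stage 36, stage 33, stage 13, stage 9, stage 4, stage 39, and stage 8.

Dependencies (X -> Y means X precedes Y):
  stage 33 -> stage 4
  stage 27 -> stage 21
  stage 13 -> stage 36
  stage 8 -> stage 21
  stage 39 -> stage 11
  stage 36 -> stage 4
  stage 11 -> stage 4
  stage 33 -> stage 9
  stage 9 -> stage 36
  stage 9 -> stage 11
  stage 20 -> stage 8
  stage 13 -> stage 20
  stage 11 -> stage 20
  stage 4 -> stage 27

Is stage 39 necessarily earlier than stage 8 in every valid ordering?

Yes

There is a constraint chain stage 39 → stage 11 → stage 20 → stage 8.
Hence stage 39 necessarily comes before stage 8.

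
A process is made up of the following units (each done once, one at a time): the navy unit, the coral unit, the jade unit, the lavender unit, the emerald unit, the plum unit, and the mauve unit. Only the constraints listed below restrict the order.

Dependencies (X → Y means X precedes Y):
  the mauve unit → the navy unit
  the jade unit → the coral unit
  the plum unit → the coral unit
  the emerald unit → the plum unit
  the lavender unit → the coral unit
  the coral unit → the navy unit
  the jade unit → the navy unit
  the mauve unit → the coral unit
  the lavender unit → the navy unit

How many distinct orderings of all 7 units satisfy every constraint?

60

The units with no prerequisites are the jade unit, the lavender unit, the emerald unit, the mauve unit; any of them can be placed first.
Systematically extending each partial ordering one unit at a time and counting, there are 60 complete orderings.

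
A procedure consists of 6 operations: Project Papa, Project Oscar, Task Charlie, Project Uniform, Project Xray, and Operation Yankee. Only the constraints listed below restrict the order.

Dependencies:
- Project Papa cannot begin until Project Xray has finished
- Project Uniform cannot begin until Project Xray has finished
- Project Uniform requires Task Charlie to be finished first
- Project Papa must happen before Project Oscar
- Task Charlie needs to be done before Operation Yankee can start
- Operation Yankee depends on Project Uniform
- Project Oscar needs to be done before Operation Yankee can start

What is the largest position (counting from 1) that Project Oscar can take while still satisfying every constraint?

5

The only operation forced after Project Oscar (directly or by a chain) is Operation Yankee.
With 1 mandatory successor out of 6 operations total, the latest slot for Project Oscar is 6−1 = 5, and it's reachable by doing all non-successors before Project Oscar.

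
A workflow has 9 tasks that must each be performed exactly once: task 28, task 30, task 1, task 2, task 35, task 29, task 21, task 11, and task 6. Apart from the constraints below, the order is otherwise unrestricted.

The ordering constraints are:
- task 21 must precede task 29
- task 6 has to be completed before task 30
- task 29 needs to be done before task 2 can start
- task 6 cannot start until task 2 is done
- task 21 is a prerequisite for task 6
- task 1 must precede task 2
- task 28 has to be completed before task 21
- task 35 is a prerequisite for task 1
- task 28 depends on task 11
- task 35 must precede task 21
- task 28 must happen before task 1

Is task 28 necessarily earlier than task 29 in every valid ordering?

Yes

There is a constraint chain task 28 → task 21 → task 29.
So task 28 must precede task 29 in any valid ordering.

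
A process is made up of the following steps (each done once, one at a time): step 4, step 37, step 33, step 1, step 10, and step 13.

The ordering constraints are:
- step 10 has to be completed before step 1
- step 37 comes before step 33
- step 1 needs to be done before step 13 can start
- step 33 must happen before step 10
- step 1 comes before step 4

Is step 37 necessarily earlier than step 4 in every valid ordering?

Following the dependencies: step 37 → step 33 → step 10 → step 1 → step 4.
That forces step 37 before step 4 in every valid schedule.

Yes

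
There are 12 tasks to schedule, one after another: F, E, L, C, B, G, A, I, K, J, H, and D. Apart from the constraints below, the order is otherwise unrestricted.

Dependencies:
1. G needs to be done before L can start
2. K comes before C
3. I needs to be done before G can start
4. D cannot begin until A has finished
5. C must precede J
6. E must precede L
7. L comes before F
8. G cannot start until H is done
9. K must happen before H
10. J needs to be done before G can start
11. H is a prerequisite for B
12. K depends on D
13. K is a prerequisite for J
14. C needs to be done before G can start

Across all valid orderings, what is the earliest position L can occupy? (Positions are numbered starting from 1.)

Working backwards through the constraints from L, its full set of required predecessors is E, C, G, A, I, K, J, H, D — 9 of them.
With 9 mandatory predecessors, the earliest L can sit is position 9+1 = 10, and placing just those 9 first achieves it.

10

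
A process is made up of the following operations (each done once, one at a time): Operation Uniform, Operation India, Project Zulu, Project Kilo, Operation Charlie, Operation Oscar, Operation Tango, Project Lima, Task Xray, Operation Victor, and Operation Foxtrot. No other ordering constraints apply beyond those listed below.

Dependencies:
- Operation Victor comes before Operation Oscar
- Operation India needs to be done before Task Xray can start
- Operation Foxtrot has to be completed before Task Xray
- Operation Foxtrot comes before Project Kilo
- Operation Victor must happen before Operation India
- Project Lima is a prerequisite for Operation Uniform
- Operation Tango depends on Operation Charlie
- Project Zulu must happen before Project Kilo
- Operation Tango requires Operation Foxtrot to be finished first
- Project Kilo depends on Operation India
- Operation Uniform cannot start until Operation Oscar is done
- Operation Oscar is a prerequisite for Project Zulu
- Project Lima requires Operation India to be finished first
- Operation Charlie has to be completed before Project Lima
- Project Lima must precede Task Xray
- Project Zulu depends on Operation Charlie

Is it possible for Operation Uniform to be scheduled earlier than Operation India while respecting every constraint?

There is a dependency chain Operation India → Project Lima → Operation Uniform, so Operation Uniform always comes after Operation India.
Hence Operation Uniform can never be scheduled before Operation India.

No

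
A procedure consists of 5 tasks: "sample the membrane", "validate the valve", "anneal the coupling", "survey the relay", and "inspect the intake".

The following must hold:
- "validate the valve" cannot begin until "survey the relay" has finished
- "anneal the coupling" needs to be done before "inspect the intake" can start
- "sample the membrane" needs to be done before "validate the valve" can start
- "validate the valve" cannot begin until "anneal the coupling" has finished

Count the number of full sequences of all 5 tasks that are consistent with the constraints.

18

3 tasks have no prerequisites ("sample the membrane", "anneal the coupling", "survey the relay"), so any of them could come first.
Systematically extending each partial ordering one task at a time and counting, there are 18 complete orderings.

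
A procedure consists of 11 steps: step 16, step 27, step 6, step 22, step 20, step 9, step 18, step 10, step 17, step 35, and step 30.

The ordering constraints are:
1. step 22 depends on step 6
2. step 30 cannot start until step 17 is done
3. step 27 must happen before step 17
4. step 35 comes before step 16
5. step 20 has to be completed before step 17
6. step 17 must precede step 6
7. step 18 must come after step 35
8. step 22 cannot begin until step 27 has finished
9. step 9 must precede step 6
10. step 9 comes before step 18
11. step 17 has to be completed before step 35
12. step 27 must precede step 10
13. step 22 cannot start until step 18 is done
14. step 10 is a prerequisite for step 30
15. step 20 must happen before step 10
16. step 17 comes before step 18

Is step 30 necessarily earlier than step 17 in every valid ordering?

No

In fact the dependencies run the other way: step 17 → step 30.
So step 30 does not have to come before step 17 — it cannot.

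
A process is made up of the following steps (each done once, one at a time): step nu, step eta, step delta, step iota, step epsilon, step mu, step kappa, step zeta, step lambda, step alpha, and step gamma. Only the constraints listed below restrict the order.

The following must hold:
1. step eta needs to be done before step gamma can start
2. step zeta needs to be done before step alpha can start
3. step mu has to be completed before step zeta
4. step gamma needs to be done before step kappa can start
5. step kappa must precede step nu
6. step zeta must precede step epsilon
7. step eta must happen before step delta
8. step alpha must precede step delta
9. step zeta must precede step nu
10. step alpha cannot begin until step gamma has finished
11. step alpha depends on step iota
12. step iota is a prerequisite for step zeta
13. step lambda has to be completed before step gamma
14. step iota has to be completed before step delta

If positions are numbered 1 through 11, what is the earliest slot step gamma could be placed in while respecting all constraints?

3

Every step that must precede step gamma has to come before it. Tracing all chains that end at step gamma, those steps are: step eta, step lambda — 2 in total.
With 2 mandatory predecessors, the earliest step gamma can sit is position 2+1 = 3, and placing just those 2 first achieves it.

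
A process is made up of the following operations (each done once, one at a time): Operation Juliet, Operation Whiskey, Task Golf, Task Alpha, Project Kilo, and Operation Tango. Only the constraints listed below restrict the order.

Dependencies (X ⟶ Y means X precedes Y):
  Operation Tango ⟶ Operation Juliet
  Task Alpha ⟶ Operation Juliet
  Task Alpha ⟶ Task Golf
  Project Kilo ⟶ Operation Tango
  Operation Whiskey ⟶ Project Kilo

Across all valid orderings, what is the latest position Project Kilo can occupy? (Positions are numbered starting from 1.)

Every operation that must follow Project Kilo has to come after it. Tracing all chains starting from Project Kilo, those operations are: Operation Juliet, Operation Tango — 2 in total.
So at least 2 operations follow Project Kilo, putting Project Kilo no later than position 4. That position is achievable by scheduling everything else first.

4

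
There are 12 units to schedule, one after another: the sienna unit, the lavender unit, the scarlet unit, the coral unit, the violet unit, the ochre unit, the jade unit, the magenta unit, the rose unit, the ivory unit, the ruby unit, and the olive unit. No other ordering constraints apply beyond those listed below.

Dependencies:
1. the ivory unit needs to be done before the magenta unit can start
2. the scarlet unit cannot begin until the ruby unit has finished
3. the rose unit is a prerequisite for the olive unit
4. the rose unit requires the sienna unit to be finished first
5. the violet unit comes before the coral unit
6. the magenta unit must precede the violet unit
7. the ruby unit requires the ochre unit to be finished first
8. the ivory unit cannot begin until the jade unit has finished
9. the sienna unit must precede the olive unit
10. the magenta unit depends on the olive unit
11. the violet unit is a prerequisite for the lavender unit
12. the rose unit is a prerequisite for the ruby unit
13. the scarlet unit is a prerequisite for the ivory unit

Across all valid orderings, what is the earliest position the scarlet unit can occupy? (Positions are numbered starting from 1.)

Every unit that must precede the scarlet unit has to come before it. Tracing all chains that end at the scarlet unit, those units are: the sienna unit, the ochre unit, the rose unit, the ruby unit — 4 in total.
So at minimum 4 units come before the scarlet unit, putting the scarlet unit no earlier than position 5. That position is achievable by scheduling exactly those predecessors first.

5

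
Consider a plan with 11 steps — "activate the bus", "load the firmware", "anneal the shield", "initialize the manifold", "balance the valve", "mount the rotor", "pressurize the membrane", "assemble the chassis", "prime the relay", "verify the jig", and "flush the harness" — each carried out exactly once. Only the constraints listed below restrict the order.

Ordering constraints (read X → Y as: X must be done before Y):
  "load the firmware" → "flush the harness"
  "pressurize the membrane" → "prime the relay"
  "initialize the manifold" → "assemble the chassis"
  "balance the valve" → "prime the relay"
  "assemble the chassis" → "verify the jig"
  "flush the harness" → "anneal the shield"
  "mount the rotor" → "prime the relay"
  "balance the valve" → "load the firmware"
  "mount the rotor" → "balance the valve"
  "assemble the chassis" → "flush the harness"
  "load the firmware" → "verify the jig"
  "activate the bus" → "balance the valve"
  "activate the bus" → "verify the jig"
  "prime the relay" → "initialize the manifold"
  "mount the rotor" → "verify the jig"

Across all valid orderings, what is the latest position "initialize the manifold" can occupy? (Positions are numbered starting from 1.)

The steps that are forced after "initialize the manifold", directly or by a chain of constraints, are "anneal the shield", "assemble the chassis", "verify the jig", "flush the harness". That's 4 steps.
With 4 mandatory successors out of 11 steps total, the latest slot for "initialize the manifold" is 11−4 = 7, and it's reachable by doing all non-successors before "initialize the manifold".

7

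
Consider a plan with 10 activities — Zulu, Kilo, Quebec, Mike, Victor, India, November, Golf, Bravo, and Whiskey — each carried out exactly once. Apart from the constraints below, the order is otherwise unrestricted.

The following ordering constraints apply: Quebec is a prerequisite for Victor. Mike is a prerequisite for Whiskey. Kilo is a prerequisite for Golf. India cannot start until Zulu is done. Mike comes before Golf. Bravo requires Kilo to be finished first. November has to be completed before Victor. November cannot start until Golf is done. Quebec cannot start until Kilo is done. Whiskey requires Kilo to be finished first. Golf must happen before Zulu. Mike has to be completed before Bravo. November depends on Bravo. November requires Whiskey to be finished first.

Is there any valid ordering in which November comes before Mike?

There is a dependency chain Mike → Bravo → November, so November always comes after Mike.
Hence November can never be scheduled before Mike.

No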